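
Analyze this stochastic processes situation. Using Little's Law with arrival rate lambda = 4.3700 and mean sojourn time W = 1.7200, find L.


Little's Law: L = lambda * W
= 4.3700 * 1.7200
= 7.5164

7.5164


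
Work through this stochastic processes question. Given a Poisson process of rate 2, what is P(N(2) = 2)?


P(N(t)=k) = (lambda*t)^k * exp(-lambda*t) / k!
lambda*t = 4
= 4^2 * exp(-4) / 2!
= 16 * 0.0183 / 2
= 0.1465

0.1465


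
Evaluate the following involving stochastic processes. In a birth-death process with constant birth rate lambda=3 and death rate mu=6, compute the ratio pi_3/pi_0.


For birth-death process, pi_n/pi_0 = (lambda/mu)^n
= (3/6)^3
= 0.1250

0.1250


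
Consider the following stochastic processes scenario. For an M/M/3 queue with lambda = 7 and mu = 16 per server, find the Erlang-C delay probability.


a = lambda/mu = 0.4375
rho = a/c = 0.1458
Erlang-C formula applied:
C(c,a) = 0.0105

0.0105


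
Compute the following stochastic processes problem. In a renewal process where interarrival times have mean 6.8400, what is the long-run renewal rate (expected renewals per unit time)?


Long-run renewal rate = 1/E(X)
= 1/6.8400
= 0.1462

0.1462


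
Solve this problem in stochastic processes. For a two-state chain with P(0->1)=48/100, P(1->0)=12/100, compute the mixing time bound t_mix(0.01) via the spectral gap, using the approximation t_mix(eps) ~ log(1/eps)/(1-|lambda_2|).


lambda_2 = |1 - p01 - p10| = |1 - 0.4800 - 0.1200| = 0.4000
t_mix ~ log(1/eps)/(1 - |lambda_2|)
= log(100)/(1 - 0.4000) = 4.6052/0.6000
= 7.6753

7.6753


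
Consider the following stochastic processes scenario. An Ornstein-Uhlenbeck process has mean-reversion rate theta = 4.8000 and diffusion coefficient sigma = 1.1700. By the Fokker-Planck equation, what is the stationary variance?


Stationary variance = sigma^2 / (2*theta)
= 1.1700^2 / (2*4.8000)
= 1.3689 / 9.6000
= 0.1426

0.1426


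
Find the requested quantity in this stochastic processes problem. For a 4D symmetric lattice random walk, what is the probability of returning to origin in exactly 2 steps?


P(return in 2 steps) = P(reverse first step) = 1/(2d)
= 1/8
= 0.1250

0.1250


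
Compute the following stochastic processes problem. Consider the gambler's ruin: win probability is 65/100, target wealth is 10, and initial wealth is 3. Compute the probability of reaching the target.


Gambler's ruin formula:
r = q/p = 0.3500/0.6500 = 0.5385
P(win) = (1 - r^i)/(1 - r^N)
= (1 - 0.5385^3)/(1 - 0.5385^10)
= 0.8456

0.8456


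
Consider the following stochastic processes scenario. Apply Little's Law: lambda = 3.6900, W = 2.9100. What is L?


Little's Law: L = lambda * W
= 3.6900 * 2.9100
= 10.7379

10.7379


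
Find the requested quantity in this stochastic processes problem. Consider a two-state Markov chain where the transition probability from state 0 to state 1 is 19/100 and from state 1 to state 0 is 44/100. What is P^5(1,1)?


Computing P^5 by matrix multiplication.
P = [[0.8100, 0.1900], [0.4400, 0.5600]]
After raising P to the power 5:
P^5(1,1) = 0.3064

0.3064


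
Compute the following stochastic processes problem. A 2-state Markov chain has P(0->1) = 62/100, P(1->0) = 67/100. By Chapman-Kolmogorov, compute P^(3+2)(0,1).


P^5 = P^3 * P^2
Computing via matrix multiplication of the transition matrix.
Entry (0,1) of P^5 = 0.4816

0.4816


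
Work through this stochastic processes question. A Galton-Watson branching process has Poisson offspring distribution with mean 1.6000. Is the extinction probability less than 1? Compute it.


Since mu = 1.6000 > 1, extinction prob q < 1.
Solve s = exp(mu*(s-1)) iteratively.
q = 0.3580

0.3580


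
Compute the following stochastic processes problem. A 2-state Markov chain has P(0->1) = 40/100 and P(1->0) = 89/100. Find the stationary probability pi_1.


Stationary distribution: pi_0 = p10/(p01+p10), pi_1 = p01/(p01+p10)
p01 = 0.4000, p10 = 0.8900
pi_1 = 0.3101

0.3101


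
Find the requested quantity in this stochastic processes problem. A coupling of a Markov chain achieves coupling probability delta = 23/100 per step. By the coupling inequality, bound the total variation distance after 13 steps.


TV distance bound <= (1-delta)^n
= (1 - 0.2300)^13
= 0.7700^13
= 0.0334

0.0334


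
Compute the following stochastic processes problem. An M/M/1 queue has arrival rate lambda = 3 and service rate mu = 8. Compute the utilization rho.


rho = lambda/mu
= 3/8
= 0.3750

0.3750


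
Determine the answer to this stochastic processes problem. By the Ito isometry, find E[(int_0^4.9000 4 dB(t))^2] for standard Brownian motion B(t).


By Ito isometry: E[(int f dB)^2] = int f^2 dt
= 4^2 * 4.9000
= 16 * 4.9000 = 78.4000

78.4000


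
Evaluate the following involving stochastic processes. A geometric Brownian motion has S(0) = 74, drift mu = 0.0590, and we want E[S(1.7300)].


E[S(t)] = S(0) * exp(mu * t)
= 74 * exp(0.0590 * 1.7300)
= 74 * 1.1075
= 81.9521

81.9521


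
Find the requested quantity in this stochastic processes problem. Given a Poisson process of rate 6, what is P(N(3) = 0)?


P(N(t)=k) = (lambda*t)^k * exp(-lambda*t) / k!
lambda*t = 18
= 18^0 * exp(-18) / 0!
= 1 * 1.5230e-08 / 1
= 1.5230e-08

1.5230e-08


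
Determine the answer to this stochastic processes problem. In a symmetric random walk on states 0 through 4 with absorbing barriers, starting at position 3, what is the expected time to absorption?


For symmetric RW on 0,...,N with absorbing barriers, E(i) = i*(N-i)
E(3) = 3 * 1 = 3

3


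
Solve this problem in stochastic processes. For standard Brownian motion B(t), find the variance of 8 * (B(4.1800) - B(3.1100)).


Var(alpha*(B(t)-B(s))) = alpha^2 * (t-s)
= 8^2 * (4.1800 - 3.1100)
= 64 * 1.0700
= 68.4800

68.4800


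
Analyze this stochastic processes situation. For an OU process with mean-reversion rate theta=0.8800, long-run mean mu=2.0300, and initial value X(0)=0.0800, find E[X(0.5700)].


E[X(t)] = mu + (X(0) - mu)*exp(-theta*t)
= 2.0300 + (0.0800 - 2.0300)*exp(-0.8800*0.5700)
= 2.0300 + -1.9500 * 0.6056
= 0.8492

0.8492


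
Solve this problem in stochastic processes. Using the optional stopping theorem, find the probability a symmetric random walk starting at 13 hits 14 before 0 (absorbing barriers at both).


By optional stopping theorem: E(M at tau) = M(0) = 13
P(hit 14)*14 + P(hit 0)*0 = 13
P(hit 14) = (13 - 0)/(14 - 0) = 13/14 = 0.9286

0.9286


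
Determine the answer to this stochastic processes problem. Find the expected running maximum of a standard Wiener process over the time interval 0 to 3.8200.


E(max B(s)) = sqrt(2t/pi)
= sqrt(2*3.8200/pi)
= sqrt(2.4319)
= 1.5595

1.5595


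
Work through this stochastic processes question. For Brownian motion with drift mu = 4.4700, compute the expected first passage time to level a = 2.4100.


Expected first passage time = a/mu
= 2.4100/4.4700
= 0.5391

0.5391


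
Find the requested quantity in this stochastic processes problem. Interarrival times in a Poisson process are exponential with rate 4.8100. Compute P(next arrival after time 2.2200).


P(X > t) = exp(-lambda * t)
= exp(-4.8100 * 2.2200)
= exp(-10.6782) = 2.3042e-05

2.3042e-05


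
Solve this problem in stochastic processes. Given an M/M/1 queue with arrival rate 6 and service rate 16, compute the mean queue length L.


rho = 6/16 = 0.3750
L = rho/(1-rho)
= 0.3750/0.6250
= 0.6000

0.6000


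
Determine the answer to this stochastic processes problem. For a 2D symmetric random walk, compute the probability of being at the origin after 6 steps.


P = C(6,3)^2 / 4^6
= 20^2 / 4096
= 400 / 4096
= 0.0977

0.0977


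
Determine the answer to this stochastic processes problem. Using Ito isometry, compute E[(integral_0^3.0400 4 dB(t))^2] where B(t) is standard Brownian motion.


By Ito isometry: E[(int f dB)^2] = int f^2 dt
= 4^2 * 3.0400
= 16 * 3.0400 = 48.6400

48.6400


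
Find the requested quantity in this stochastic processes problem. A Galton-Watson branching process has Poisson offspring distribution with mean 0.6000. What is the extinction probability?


Since mu = 0.6000 <= 1, extinction probability = 1.

1.0000


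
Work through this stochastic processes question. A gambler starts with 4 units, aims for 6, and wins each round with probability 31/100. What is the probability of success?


Gambler's ruin formula:
r = q/p = 0.6900/0.3100 = 2.2258
P(win) = (1 - r^i)/(1 - r^N)
= (1 - 2.2258^4)/(1 - 2.2258^6)
= 0.1952

0.1952


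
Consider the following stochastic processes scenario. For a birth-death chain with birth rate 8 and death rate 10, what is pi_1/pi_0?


For birth-death process, pi_n/pi_0 = (lambda/mu)^n
= (8/10)^1
= 0.8000

0.8000


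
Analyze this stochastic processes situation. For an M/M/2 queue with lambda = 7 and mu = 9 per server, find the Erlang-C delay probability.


a = lambda/mu = 0.7778
rho = a/c = 0.3889
Erlang-C formula applied:
C(c,a) = 0.2178

0.2178


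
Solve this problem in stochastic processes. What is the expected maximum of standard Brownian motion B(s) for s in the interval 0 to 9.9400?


E(max B(s)) = sqrt(2t/pi)
= sqrt(2*9.9400/pi)
= sqrt(6.3280)
= 2.5156

2.5156


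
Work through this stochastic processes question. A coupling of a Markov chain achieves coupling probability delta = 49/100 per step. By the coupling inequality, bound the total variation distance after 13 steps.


TV distance bound <= (1-delta)^n
= (1 - 0.4900)^13
= 0.5100^13
= 1.5791e-04

1.5791e-04


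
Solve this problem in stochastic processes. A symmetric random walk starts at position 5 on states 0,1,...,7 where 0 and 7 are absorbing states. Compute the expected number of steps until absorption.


For symmetric RW on 0,...,N with absorbing barriers, E(i) = i*(N-i)
E(5) = 5 * 2 = 10

10


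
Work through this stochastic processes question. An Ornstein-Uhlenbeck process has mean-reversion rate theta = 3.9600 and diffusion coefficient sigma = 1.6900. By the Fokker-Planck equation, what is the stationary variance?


Stationary variance = sigma^2 / (2*theta)
= 1.6900^2 / (2*3.9600)
= 2.8561 / 7.9200
= 0.3606

0.3606


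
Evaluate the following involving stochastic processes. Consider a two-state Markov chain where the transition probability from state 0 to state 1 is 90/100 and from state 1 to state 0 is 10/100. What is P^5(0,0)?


Computing P^5 by matrix multiplication.
P = [[0.1000, 0.9000], [0.1000, 0.9000]]
After raising P to the power 5:
P^5(0,0) = 0.1000

0.1000


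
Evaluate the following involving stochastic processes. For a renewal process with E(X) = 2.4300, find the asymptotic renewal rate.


Long-run renewal rate = 1/E(X)
= 1/2.4300
= 0.4115

0.4115


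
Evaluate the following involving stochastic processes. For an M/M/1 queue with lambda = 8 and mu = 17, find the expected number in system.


rho = 8/17 = 0.4706
L = rho/(1-rho)
= 0.4706/0.5294
= 0.8889

0.8889


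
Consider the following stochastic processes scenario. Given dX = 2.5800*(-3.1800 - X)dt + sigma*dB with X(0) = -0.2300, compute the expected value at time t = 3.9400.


E[X(t)] = mu + (X(0) - mu)*exp(-theta*t)
= -3.1800 + (-0.2300 - -3.1800)*exp(-2.5800*3.9400)
= -3.1800 + 2.9500 * 3.8487e-05
= -3.1799

-3.1799


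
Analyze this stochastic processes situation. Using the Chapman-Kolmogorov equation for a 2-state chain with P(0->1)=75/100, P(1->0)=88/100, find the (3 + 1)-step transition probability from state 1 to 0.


P^4 = P^3 * P^1
Computing via matrix multiplication of the transition matrix.
Entry (1,0) of P^4 = 0.4548

0.4548


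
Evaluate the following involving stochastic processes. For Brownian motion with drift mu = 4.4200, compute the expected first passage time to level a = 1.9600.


Expected first passage time = a/mu
= 1.9600/4.4200
= 0.4434

0.4434


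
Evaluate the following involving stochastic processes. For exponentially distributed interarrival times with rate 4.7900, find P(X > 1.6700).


P(X > t) = exp(-lambda * t)
= exp(-4.7900 * 1.6700)
= exp(-7.9993) = 3.3570e-04

3.3570e-04


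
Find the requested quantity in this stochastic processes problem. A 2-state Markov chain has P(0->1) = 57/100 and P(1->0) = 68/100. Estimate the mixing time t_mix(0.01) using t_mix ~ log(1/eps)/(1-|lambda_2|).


lambda_2 = |1 - p01 - p10| = |1 - 0.5700 - 0.6800| = 0.2500
t_mix ~ log(1/eps)/(1 - |lambda_2|)
= log(100)/(1 - 0.2500) = 4.6052/0.7500
= 6.1402

6.1402


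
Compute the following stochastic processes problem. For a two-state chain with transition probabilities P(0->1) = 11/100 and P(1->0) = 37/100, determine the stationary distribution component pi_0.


Stationary distribution: pi_0 = p10/(p01+p10), pi_1 = p01/(p01+p10)
p01 = 0.1100, p10 = 0.3700
pi_0 = 0.7708

0.7708


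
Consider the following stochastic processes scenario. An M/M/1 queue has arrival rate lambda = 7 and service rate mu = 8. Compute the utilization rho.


rho = lambda/mu
= 7/8
= 0.8750

0.8750


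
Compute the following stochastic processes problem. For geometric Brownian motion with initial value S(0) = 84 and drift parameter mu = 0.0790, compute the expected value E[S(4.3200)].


E[S(t)] = S(0) * exp(mu * t)
= 84 * exp(0.0790 * 4.3200)
= 84 * 1.4067
= 118.1668

118.1668


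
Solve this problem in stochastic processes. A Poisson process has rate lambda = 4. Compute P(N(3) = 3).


P(N(t)=k) = (lambda*t)^k * exp(-lambda*t) / k!
lambda*t = 12
= 12^3 * exp(-12) / 3!
= 1728 * 6.1442e-06 / 6
= 0.0018

0.0018


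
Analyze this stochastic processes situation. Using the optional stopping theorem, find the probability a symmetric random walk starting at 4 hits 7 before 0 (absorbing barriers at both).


By optional stopping theorem: E(M at tau) = M(0) = 4
P(hit 7)*7 + P(hit 0)*0 = 4
P(hit 7) = (4 - 0)/(7 - 0) = 4/7 = 0.5714

0.5714


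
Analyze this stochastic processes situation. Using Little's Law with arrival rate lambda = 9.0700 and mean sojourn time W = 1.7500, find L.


Little's Law: L = lambda * W
= 9.0700 * 1.7500
= 15.8725

15.8725


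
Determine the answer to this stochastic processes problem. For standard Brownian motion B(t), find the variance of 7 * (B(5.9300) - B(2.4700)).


Var(alpha*(B(t)-B(s))) = alpha^2 * (t-s)
= 7^2 * (5.9300 - 2.4700)
= 49 * 3.4600
= 169.5400

169.5400


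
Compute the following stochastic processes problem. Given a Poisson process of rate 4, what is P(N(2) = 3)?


P(N(t)=k) = (lambda*t)^k * exp(-lambda*t) / k!
lambda*t = 8
= 8^3 * exp(-8) / 3!
= 512 * 3.3546e-04 / 6
= 0.0286

0.0286


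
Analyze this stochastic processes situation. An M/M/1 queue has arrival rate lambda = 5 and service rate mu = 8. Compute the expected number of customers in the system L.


rho = 5/8 = 0.6250
L = rho/(1-rho)
= 0.6250/0.3750
= 1.6667

1.6667


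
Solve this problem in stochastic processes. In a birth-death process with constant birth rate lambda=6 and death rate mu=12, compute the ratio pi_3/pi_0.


For birth-death process, pi_n/pi_0 = (lambda/mu)^n
= (6/12)^3
= 0.1250

0.1250


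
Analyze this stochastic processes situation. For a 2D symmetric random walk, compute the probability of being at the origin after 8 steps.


P = C(8,4)^2 / 4^8
= 70^2 / 65536
= 4900 / 65536
= 0.0748

0.0748


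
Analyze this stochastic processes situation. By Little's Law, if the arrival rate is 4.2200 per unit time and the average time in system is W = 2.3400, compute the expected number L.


Little's Law: L = lambda * W
= 4.2200 * 2.3400
= 9.8748

9.8748


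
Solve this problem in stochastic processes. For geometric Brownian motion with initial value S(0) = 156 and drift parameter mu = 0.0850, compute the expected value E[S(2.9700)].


E[S(t)] = S(0) * exp(mu * t)
= 156 * exp(0.0850 * 2.9700)
= 156 * 1.2872
= 200.7993

200.7993


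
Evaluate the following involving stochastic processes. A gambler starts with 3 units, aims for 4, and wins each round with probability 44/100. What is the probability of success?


Gambler's ruin formula:
r = q/p = 0.5600/0.4400 = 1.2727
P(win) = (1 - r^i)/(1 - r^N)
= (1 - 1.2727^3)/(1 - 1.2727^4)
= 0.6538

0.6538


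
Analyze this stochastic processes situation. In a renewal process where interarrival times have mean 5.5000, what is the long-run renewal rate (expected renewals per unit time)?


Long-run renewal rate = 1/E(X)
= 1/5.5000
= 0.1818

0.1818


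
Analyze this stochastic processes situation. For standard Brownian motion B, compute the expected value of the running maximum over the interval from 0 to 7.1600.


E(max B(s)) = sqrt(2t/pi)
= sqrt(2*7.1600/pi)
= sqrt(4.5582)
= 2.1350

2.1350


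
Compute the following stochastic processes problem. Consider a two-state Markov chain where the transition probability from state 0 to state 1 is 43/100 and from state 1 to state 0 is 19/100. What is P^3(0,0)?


Computing P^3 by matrix multiplication.
P = [[0.5700, 0.4300], [0.1900, 0.8100]]
After raising P to the power 3:
P^3(0,0) = 0.3445

0.3445


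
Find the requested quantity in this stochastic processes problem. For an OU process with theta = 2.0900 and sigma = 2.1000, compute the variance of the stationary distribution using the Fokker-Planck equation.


Stationary variance = sigma^2 / (2*theta)
= 2.1000^2 / (2*2.0900)
= 4.4100 / 4.1800
= 1.0550

1.0550


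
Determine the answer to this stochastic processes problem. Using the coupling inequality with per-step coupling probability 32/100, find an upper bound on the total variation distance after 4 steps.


TV distance bound <= (1-delta)^n
= (1 - 0.3200)^4
= 0.6800^4
= 0.2138

0.2138


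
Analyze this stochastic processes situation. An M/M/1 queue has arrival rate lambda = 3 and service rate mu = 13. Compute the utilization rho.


rho = lambda/mu
= 3/13
= 0.2308

0.2308


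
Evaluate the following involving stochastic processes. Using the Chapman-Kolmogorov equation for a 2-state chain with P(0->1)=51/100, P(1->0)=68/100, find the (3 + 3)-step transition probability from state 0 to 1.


P^6 = P^3 * P^3
Computing via matrix multiplication of the transition matrix.
Entry (0,1) of P^6 = 0.4286

0.4286


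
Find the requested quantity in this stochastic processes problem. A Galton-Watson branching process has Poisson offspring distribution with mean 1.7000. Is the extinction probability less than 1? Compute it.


Since mu = 1.7000 > 1, extinction prob q < 1.
Solve s = exp(mu*(s-1)) iteratively.
q = 0.3088

0.3088


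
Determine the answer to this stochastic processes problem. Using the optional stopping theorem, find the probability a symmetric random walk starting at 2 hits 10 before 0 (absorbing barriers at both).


By optional stopping theorem: E(M at tau) = M(0) = 2
P(hit 10)*10 + P(hit 0)*0 = 2
P(hit 10) = (2 - 0)/(10 - 0) = 1/5 = 0.2000

0.2000


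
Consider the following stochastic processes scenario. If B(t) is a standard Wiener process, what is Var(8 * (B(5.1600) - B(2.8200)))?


Var(alpha*(B(t)-B(s))) = alpha^2 * (t-s)
= 8^2 * (5.1600 - 2.8200)
= 64 * 2.3400
= 149.7600

149.7600


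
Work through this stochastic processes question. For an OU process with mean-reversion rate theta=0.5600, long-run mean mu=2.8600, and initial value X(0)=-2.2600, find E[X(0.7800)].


E[X(t)] = mu + (X(0) - mu)*exp(-theta*t)
= 2.8600 + (-2.2600 - 2.8600)*exp(-0.5600*0.7800)
= 2.8600 + -5.1200 * 0.6461
= -0.4480

-0.4480


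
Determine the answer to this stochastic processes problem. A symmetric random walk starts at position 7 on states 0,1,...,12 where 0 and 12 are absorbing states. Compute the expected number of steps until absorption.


For symmetric RW on 0,...,N with absorbing barriers, E(i) = i*(N-i)
E(7) = 7 * 5 = 35

35


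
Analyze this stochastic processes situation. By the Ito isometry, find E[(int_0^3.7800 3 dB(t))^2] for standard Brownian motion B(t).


By Ito isometry: E[(int f dB)^2] = int f^2 dt
= 3^2 * 3.7800
= 9 * 3.7800 = 34.0200

34.0200


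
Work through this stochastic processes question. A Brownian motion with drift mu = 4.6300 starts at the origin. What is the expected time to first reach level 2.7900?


Expected first passage time = a/mu
= 2.7900/4.6300
= 0.6026

0.6026


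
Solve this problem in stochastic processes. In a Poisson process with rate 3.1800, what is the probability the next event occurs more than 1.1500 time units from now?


P(X > t) = exp(-lambda * t)
= exp(-3.1800 * 1.1500)
= exp(-3.6570) = 0.0258

0.0258


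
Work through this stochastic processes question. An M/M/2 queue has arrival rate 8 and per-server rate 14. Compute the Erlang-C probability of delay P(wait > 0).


a = lambda/mu = 0.5714
rho = a/c = 0.2857
Erlang-C formula applied:
C(c,a) = 0.1270

0.1270


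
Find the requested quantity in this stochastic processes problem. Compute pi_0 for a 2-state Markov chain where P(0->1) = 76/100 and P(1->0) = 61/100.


Stationary distribution: pi_0 = p10/(p01+p10), pi_1 = p01/(p01+p10)
p01 = 0.7600, p10 = 0.6100
pi_0 = 0.4453

0.4453


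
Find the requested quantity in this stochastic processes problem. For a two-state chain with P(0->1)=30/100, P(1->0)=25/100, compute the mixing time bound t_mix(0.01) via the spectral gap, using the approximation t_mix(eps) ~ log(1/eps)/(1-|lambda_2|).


lambda_2 = |1 - p01 - p10| = |1 - 0.3000 - 0.2500| = 0.4500
t_mix ~ log(1/eps)/(1 - |lambda_2|)
= log(100)/(1 - 0.4500) = 4.6052/0.5500
= 8.3730

8.3730


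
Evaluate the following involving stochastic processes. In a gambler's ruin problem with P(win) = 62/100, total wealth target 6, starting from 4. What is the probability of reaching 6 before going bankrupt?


Gambler's ruin formula:
r = q/p = 0.3800/0.6200 = 0.6129
P(win) = (1 - r^i)/(1 - r^N)
= (1 - 0.6129^4)/(1 - 0.6129^6)
= 0.9070

0.9070


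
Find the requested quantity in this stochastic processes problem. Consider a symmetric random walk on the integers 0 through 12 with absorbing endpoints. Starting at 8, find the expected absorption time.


For symmetric RW on 0,...,N with absorbing barriers, E(i) = i*(N-i)
E(8) = 8 * 4 = 32

32


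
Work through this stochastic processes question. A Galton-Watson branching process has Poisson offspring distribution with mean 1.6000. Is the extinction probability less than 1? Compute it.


Since mu = 1.6000 > 1, extinction prob q < 1.
Solve s = exp(mu*(s-1)) iteratively.
q = 0.3580

0.3580


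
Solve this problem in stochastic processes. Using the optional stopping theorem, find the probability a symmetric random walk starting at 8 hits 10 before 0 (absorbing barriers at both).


By optional stopping theorem: E(M at tau) = M(0) = 8
P(hit 10)*10 + P(hit 0)*0 = 8
P(hit 10) = (8 - 0)/(10 - 0) = 4/5 = 0.8000

0.8000


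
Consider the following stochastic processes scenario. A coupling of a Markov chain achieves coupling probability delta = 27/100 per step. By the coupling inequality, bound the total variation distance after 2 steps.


TV distance bound <= (1-delta)^n
= (1 - 0.2700)^2
= 0.7300^2
= 0.5329

0.5329


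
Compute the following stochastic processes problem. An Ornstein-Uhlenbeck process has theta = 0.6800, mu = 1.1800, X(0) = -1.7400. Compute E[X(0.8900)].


E[X(t)] = mu + (X(0) - mu)*exp(-theta*t)
= 1.1800 + (-1.7400 - 1.1800)*exp(-0.6800*0.8900)
= 1.1800 + -2.9200 * 0.5460
= -0.4142

-0.4142


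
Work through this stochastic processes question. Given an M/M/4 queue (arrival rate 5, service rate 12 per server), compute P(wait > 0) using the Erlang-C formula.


a = lambda/mu = 0.4167
rho = a/c = 0.1042
Erlang-C formula applied:
C(c,a) = 9.2417e-04

9.2417e-04


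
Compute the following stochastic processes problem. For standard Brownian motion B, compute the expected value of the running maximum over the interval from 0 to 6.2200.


E(max B(s)) = sqrt(2t/pi)
= sqrt(2*6.2200/pi)
= sqrt(3.9598)
= 1.9899

1.9899


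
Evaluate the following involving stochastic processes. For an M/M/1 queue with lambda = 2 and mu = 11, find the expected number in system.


rho = 2/11 = 0.1818
L = rho/(1-rho)
= 0.1818/0.8182
= 0.2222

0.2222


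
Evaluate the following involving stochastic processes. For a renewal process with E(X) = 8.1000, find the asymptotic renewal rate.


Long-run renewal rate = 1/E(X)
= 1/8.1000
= 0.1235

0.1235


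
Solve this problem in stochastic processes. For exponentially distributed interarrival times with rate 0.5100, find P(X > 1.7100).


P(X > t) = exp(-lambda * t)
= exp(-0.5100 * 1.7100)
= exp(-0.8721) = 0.4181

0.4181


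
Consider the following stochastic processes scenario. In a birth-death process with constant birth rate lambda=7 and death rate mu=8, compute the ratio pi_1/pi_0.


For birth-death process, pi_n/pi_0 = (lambda/mu)^n
= (7/8)^1
= 0.8750

0.8750


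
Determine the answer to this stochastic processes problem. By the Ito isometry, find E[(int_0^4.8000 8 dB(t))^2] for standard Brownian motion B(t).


By Ito isometry: E[(int f dB)^2] = int f^2 dt
= 8^2 * 4.8000
= 64 * 4.8000 = 307.2000

307.2000


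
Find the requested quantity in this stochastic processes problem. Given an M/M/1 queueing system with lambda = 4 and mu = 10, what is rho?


rho = lambda/mu
= 4/10
= 0.4000

0.4000


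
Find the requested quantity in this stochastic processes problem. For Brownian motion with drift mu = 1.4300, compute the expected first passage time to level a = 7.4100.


Expected first passage time = a/mu
= 7.4100/1.4300
= 5.1818

5.1818


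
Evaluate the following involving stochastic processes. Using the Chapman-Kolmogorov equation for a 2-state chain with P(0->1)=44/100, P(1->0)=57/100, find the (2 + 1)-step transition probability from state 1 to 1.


P^3 = P^2 * P^1
Computing via matrix multiplication of the transition matrix.
Entry (1,1) of P^3 = 0.4356

0.4356


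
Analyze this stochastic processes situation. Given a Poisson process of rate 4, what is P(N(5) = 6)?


P(N(t)=k) = (lambda*t)^k * exp(-lambda*t) / k!
lambda*t = 20
= 20^6 * exp(-20) / 6!
= 64000000 * 2.0612e-09 / 720
= 1.8321e-04

1.8321e-04


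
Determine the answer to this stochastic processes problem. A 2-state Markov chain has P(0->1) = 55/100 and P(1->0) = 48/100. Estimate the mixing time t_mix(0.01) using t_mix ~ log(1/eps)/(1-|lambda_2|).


lambda_2 = |1 - p01 - p10| = |1 - 0.5500 - 0.4800| = 0.0300
t_mix ~ log(1/eps)/(1 - |lambda_2|)
= log(100)/(1 - 0.0300) = 4.6052/0.9700
= 4.7476

4.7476


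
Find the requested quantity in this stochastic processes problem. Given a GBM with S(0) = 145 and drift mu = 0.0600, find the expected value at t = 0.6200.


E[S(t)] = S(0) * exp(mu * t)
= 145 * exp(0.0600 * 0.6200)
= 145 * 1.0379
= 150.4956

150.4956


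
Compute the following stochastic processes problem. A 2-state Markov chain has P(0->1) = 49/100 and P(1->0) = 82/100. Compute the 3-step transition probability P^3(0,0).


Computing P^3 by matrix multiplication.
P = [[0.5100, 0.4900], [0.8200, 0.1800]]
After raising P to the power 3:
P^3(0,0) = 0.6148

0.6148


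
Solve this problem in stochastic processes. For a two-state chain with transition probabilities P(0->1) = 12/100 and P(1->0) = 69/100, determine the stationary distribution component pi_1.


Stationary distribution: pi_0 = p10/(p01+p10), pi_1 = p01/(p01+p10)
p01 = 0.1200, p10 = 0.6900
pi_1 = 0.1481

0.1481


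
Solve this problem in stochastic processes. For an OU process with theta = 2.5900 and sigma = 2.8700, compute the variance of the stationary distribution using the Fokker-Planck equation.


Stationary variance = sigma^2 / (2*theta)
= 2.8700^2 / (2*2.5900)
= 8.2369 / 5.1800
= 1.5901

1.5901


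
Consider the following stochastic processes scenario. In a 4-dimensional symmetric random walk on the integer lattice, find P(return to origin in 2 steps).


P(return in 2 steps) = P(reverse first step) = 1/(2d)
= 1/8
= 0.1250

0.1250


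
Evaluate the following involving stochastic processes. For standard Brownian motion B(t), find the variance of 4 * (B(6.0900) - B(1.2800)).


Var(alpha*(B(t)-B(s))) = alpha^2 * (t-s)
= 4^2 * (6.0900 - 1.2800)
= 16 * 4.8100
= 76.9600

76.9600


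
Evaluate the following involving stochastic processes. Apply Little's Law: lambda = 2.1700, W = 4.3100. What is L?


Little's Law: L = lambda * W
= 2.1700 * 4.3100
= 9.3527

9.3527


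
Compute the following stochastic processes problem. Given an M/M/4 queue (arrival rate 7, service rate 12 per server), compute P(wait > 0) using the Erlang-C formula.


a = lambda/mu = 0.5833
rho = a/c = 0.1458
Erlang-C formula applied:
C(c,a) = 0.0032

0.0032


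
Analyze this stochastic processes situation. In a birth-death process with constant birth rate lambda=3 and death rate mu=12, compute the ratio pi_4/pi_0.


For birth-death process, pi_n/pi_0 = (lambda/mu)^n
= (3/12)^4
= 0.0039

0.0039


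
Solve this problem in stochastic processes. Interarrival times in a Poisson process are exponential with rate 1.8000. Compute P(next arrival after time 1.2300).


P(X > t) = exp(-lambda * t)
= exp(-1.8000 * 1.2300)
= exp(-2.2140) = 0.1093

0.1093


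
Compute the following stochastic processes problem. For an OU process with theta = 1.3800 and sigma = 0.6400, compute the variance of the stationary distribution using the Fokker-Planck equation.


Stationary variance = sigma^2 / (2*theta)
= 0.6400^2 / (2*1.3800)
= 0.4096 / 2.7600
= 0.1484

0.1484


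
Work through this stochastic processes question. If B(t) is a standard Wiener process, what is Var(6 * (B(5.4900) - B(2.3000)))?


Var(alpha*(B(t)-B(s))) = alpha^2 * (t-s)
= 6^2 * (5.4900 - 2.3000)
= 36 * 3.1900
= 114.8400

114.8400


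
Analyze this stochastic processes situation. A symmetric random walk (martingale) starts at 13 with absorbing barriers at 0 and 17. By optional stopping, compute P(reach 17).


By optional stopping theorem: E(M at tau) = M(0) = 13
P(hit 17)*17 + P(hit 0)*0 = 13
P(hit 17) = (13 - 0)/(17 - 0) = 13/17 = 0.7647

0.7647


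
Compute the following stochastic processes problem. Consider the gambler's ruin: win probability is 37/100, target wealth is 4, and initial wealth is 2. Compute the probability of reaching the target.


Gambler's ruin formula:
r = q/p = 0.6300/0.3700 = 1.7027
P(win) = (1 - r^i)/(1 - r^N)
= (1 - 1.7027^2)/(1 - 1.7027^4)
= 0.2565

0.2565


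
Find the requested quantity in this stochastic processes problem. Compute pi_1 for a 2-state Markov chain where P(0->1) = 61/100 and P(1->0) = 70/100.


Stationary distribution: pi_0 = p10/(p01+p10), pi_1 = p01/(p01+p10)
p01 = 0.6100, p10 = 0.7000
pi_1 = 0.4656

0.4656


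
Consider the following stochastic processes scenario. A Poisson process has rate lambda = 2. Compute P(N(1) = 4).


P(N(t)=k) = (lambda*t)^k * exp(-lambda*t) / k!
lambda*t = 2
= 2^4 * exp(-2) / 4!
= 16 * 0.1353 / 24
= 0.0902

0.0902


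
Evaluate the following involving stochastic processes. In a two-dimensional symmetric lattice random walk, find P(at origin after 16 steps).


P = C(16,8)^2 / 4^16
= 12870^2 / 4294967296
= 165636900 / 4294967296
= 0.0386

0.0386


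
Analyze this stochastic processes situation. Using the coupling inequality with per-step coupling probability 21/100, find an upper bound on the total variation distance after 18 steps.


TV distance bound <= (1-delta)^n
= (1 - 0.2100)^18
= 0.7900^18
= 0.0144

0.0144


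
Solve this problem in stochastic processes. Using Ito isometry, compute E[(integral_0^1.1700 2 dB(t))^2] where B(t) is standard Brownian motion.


By Ito isometry: E[(int f dB)^2] = int f^2 dt
= 2^2 * 1.1700
= 4 * 1.1700 = 4.6800

4.6800


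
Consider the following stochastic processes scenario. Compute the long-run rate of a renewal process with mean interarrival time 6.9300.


Long-run renewal rate = 1/E(X)
= 1/6.9300
= 0.1443

0.1443


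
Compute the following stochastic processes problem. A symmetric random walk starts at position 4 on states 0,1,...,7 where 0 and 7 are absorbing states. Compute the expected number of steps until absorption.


For symmetric RW on 0,...,N with absorbing barriers, E(i) = i*(N-i)
E(4) = 4 * 3 = 12

12


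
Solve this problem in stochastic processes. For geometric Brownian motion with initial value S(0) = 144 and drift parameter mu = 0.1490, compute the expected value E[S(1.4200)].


E[S(t)] = S(0) * exp(mu * t)
= 144 * exp(0.1490 * 1.4200)
= 144 * 1.2356
= 177.9305

177.9305


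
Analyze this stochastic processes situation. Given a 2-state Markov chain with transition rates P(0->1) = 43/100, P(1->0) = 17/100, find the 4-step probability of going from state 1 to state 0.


Computing P^4 by matrix multiplication.
P = [[0.5700, 0.4300], [0.1700, 0.8300]]
After raising P to the power 4:
P^4(1,0) = 0.2761

0.2761


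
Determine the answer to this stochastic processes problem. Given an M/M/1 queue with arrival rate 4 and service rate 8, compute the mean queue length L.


rho = 4/8 = 0.5000
L = rho/(1-rho)
= 0.5000/0.5000
= 1.0000

1.0000


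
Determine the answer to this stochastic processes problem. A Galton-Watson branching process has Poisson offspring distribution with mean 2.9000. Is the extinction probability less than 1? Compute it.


Since mu = 2.9000 > 1, extinction prob q < 1.
Solve s = exp(mu*(s-1)) iteratively.
q = 0.0668

0.0668


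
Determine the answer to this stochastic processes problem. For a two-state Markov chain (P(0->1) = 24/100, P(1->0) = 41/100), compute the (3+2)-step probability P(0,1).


P^5 = P^3 * P^2
Computing via matrix multiplication of the transition matrix.
Entry (0,1) of P^5 = 0.3673

0.3673


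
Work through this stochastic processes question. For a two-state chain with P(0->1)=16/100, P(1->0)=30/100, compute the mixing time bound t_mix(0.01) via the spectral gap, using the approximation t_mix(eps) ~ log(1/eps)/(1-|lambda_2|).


lambda_2 = |1 - p01 - p10| = |1 - 0.1600 - 0.3000| = 0.5400
t_mix ~ log(1/eps)/(1 - |lambda_2|)
= log(100)/(1 - 0.5400) = 4.6052/0.4600
= 10.0112

10.0112


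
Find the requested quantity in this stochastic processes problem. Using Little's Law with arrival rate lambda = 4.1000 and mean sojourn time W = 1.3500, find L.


Little's Law: L = lambda * W
= 4.1000 * 1.3500
= 5.5350

5.5350


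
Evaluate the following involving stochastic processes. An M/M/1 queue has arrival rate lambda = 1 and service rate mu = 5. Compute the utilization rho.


rho = lambda/mu
= 1/5
= 0.2000

0.2000


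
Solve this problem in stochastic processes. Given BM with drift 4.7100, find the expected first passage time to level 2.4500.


Expected first passage time = a/mu
= 2.4500/4.7100
= 0.5202

0.5202


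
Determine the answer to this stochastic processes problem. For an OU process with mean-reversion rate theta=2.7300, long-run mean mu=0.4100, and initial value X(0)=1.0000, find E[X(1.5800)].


E[X(t)] = mu + (X(0) - mu)*exp(-theta*t)
= 0.4100 + (1.0000 - 0.4100)*exp(-2.7300*1.5800)
= 0.4100 + 0.5900 * 0.0134
= 0.4179

0.4179


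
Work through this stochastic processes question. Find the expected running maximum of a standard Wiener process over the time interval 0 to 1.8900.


E(max B(s)) = sqrt(2t/pi)
= sqrt(2*1.8900/pi)
= sqrt(1.2032)
= 1.0969

1.0969


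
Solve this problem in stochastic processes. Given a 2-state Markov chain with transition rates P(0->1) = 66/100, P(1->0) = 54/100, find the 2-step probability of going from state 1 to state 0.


Computing P^2 by matrix multiplication.
P = [[0.3400, 0.6600], [0.5400, 0.4600]]
After raising P to the power 2:
P^2(1,0) = 0.4320

0.4320


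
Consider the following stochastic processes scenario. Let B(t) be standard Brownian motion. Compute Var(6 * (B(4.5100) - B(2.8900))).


Var(alpha*(B(t)-B(s))) = alpha^2 * (t-s)
= 6^2 * (4.5100 - 2.8900)
= 36 * 1.6200
= 58.3200

58.3200


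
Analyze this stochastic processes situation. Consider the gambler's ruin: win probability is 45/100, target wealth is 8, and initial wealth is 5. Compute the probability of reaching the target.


Gambler's ruin formula:
r = q/p = 0.5500/0.4500 = 1.2222
P(win) = (1 - r^i)/(1 - r^N)
= (1 - 1.2222^5)/(1 - 1.2222^8)
= 0.4341

0.4341


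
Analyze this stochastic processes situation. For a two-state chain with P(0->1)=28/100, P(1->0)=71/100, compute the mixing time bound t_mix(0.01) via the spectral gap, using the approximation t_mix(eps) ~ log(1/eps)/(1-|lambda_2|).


lambda_2 = |1 - p01 - p10| = |1 - 0.2800 - 0.7100| = 0.0100
t_mix ~ log(1/eps)/(1 - |lambda_2|)
= log(100)/(1 - 0.0100) = 4.6052/0.9900
= 4.6517

4.6517


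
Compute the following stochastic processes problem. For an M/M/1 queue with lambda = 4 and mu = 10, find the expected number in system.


rho = 4/10 = 0.4000
L = rho/(1-rho)
= 0.4000/0.6000
= 0.6667

0.6667


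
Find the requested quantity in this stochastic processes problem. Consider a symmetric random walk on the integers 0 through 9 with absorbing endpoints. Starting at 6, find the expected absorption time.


For symmetric RW on 0,...,N with absorbing barriers, E(i) = i*(N-i)
E(6) = 6 * 3 = 18

18


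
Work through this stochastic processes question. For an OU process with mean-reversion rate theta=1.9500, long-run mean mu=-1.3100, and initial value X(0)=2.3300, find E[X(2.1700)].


E[X(t)] = mu + (X(0) - mu)*exp(-theta*t)
= -1.3100 + (2.3300 - -1.3100)*exp(-1.9500*2.1700)
= -1.3100 + 3.6400 * 0.0145
= -1.2571

-1.2571


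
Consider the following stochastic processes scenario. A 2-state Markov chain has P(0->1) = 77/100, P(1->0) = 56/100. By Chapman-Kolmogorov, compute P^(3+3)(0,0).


P^6 = P^3 * P^3
Computing via matrix multiplication of the transition matrix.
Entry (0,0) of P^6 = 0.4218

0.4218


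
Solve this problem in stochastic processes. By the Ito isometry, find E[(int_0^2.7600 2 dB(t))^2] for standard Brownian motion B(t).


By Ito isometry: E[(int f dB)^2] = int f^2 dt
= 2^2 * 2.7600
= 4 * 2.7600 = 11.0400

11.0400


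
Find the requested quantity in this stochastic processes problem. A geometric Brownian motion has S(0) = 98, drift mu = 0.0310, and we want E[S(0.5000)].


E[S(t)] = S(0) * exp(mu * t)
= 98 * exp(0.0310 * 0.5000)
= 98 * 1.0156
= 99.5308

99.5308


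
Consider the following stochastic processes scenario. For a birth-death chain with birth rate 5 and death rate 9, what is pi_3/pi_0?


For birth-death process, pi_n/pi_0 = (lambda/mu)^n
= (5/9)^3
= 0.1715

0.1715


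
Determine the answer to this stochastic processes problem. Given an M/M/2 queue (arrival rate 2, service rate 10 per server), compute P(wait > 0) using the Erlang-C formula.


a = lambda/mu = 0.2000
rho = a/c = 0.1000
Erlang-C formula applied:
C(c,a) = 0.0182

0.0182


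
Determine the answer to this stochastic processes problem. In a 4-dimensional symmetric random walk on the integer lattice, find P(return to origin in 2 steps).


P(return in 2 steps) = P(reverse first step) = 1/(2d)
= 1/8
= 0.1250

0.1250


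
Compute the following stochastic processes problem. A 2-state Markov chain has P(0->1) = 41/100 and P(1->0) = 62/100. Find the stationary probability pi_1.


Stationary distribution: pi_0 = p10/(p01+p10), pi_1 = p01/(p01+p10)
p01 = 0.4100, p10 = 0.6200
pi_1 = 0.3981

0.3981


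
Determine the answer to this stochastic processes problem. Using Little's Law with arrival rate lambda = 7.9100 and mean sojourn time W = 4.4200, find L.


Little's Law: L = lambda * W
= 7.9100 * 4.4200
= 34.9622

34.9622


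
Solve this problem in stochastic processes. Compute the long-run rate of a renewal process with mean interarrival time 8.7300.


Long-run renewal rate = 1/E(X)
= 1/8.7300
= 0.1145

0.1145


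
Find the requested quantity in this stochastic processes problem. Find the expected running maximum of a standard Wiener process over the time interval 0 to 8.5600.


E(max B(s)) = sqrt(2t/pi)
= sqrt(2*8.5600/pi)
= sqrt(5.4495)
= 2.3344

2.3344
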